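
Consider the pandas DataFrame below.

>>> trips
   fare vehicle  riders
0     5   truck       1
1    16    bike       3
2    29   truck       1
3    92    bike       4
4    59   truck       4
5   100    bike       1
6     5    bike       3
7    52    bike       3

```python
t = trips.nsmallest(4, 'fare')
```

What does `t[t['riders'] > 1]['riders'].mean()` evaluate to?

take 4 rows with smallest fare:
   fare vehicle  riders
0     5   truck       1
6     5    bike       3
1    16    bike       3
2    29   truck       1
filter rows where riders > 1:
   fare vehicle  riders
6     5    bike       3
1    16    bike       3
mean of column 'riders' → 3.0

3.0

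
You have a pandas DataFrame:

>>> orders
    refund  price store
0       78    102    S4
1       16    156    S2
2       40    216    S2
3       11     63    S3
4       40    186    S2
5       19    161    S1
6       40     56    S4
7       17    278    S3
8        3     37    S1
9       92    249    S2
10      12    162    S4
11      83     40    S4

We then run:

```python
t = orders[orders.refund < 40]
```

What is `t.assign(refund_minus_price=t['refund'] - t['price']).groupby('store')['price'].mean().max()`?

170.5

filter rows where refund < 40:
    refund  price store
1       16    156    S2
3       11     63    S3
5       19    161    S1
7       17    278    S3
8        3     37    S1
10      12    162    S4
add column refund_minus_price = t['refund'] - t['price']:
    refund  price store  refund_minus_price
1       16    156    S2                -140
3       11     63    S3                 -52
5       19    161    S1                -142
7       17    278    S3                -261
8        3     37    S1                 -34
10      12    162    S4                -150
group by store, mean of price:
store
S1     99.0
S2    156.0
S3    170.5
S4    162.0
Name: price, dtype: float64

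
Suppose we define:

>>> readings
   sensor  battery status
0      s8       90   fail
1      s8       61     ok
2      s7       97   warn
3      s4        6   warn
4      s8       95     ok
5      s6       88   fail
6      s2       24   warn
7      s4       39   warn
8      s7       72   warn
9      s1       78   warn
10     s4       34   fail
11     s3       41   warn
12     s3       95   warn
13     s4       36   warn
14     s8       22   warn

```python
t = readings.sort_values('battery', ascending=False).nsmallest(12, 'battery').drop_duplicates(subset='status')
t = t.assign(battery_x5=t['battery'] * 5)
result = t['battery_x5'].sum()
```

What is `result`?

505

sort by battery descending:
   sensor  battery status
2      s7       97   warn
4      s8       95     ok
12     s3       95   warn
0      s8       90   fail
5      s6       88   fail
9      s1       78   warn
8      s7       72   warn
1      s8       61     ok
11     s3       41   warn
7      s4       39   warn
13     s4       36   warn
10     s4       34   fail
6      s2       24   warn
14     s8       22   warn
3      s4        6   warn
take 12 rows with smallest battery:
   sensor  battery status
3      s4        6   warn
14     s8       22   warn
6      s2       24   warn
10     s4       34   fail
13     s4       36   warn
7      s4       39   warn
11     s3       41   warn
1      s8       61     ok
8      s7       72   warn
9      s1       78   warn
5      s6       88   fail
0      s8       90   fail
drop duplicate status (keep=first):
   sensor  battery status
3      s4        6   warn
10     s4       34   fail
1      s8       61     ok
add column battery_x5 = t['battery'] * 5:
   sensor  battery status  battery_x5
3      s4        6   warn          30
10     s4       34   fail         170
1      s8       61     ok         305
So sum() = 505.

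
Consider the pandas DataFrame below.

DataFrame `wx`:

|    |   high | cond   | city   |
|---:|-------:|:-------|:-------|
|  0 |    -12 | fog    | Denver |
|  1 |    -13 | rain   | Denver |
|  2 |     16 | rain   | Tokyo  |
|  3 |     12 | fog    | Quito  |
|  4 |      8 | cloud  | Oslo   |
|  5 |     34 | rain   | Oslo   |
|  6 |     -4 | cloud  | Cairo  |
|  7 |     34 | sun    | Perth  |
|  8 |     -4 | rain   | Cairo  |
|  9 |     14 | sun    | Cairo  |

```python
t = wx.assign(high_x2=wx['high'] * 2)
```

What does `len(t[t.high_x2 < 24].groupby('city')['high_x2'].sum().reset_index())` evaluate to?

add column high_x2 = wx['high'] * 2:
   high   cond    city  high_x2
0   -12    fog  Denver      -24
1   -13   rain  Denver      -26
2    16   rain   Tokyo       32
3    12    fog   Quito       24
4     8  cloud    Oslo       16
5    34   rain    Oslo       68
6    -4  cloud   Cairo       -8
7    34    sun   Perth       68
8    -4   rain   Cairo       -8
9    14    sun   Cairo       28
filter rows where high_x2 < 24:
   high   cond    city  high_x2
0   -12    fog  Denver      -24
1   -13   rain  Denver      -26
4     8  cloud    Oslo       16
6    -4  cloud   Cairo       -8
8    -4   rain   Cairo       -8
group by city, sum of high_x2:
city
Cairo    -16
Denver   -50
Oslo      16
Name: high_x2, dtype: int64
reset_index():
     city  high_x2
0   Cairo      -16
1  Denver      -50
2    Oslo       16
number of rows → 3

3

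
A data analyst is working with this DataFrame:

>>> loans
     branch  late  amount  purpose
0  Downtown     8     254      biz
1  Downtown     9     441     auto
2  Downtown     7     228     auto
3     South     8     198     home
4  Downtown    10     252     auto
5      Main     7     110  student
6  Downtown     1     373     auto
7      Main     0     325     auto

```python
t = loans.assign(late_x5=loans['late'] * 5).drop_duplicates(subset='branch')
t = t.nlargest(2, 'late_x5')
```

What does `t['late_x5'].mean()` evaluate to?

40.0

add column late_x5 = loans['late'] * 5:
     branch  late  amount  purpose  late_x5
0  Downtown     8     254      biz       40
1  Downtown     9     441     auto       45
2  Downtown     7     228     auto       35
3     South     8     198     home       40
4  Downtown    10     252     auto       50
5      Main     7     110  student       35
6  Downtown     1     373     auto        5
7      Main     0     325     auto        0
drop duplicate branch (keep=first):
     branch  late  amount  purpose  late_x5
0  Downtown     8     254      biz       40
3     South     8     198     home       40
5      Main     7     110  student       35
take 2 rows with largest late_x5:
     branch  late  amount purpose  late_x5
0  Downtown     8     254     biz       40
3     South     8     198    home       40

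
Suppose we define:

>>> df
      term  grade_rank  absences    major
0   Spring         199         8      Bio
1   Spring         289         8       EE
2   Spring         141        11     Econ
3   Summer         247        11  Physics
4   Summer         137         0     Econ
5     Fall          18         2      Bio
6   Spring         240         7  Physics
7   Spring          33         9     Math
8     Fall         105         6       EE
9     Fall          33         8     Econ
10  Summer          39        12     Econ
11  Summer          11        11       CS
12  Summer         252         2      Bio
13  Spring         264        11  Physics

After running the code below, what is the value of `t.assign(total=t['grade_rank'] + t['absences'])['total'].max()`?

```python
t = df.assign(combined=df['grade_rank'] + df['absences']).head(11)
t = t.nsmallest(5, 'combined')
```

add column combined = df['grade_rank'] + df['absences']:
      term  grade_rank  absences    major  combined
0   Spring         199         8      Bio       207
1   Spring         289         8       EE       297
2   Spring         141        11     Econ       152
3   Summer         247        11  Physics       258
4   Summer         137         0     Econ       137
5     Fall          18         2      Bio        20
6   Spring         240         7  Physics       247
7   Spring          33         9     Math        42
8     Fall         105         6       EE       111
9     Fall          33         8     Econ        41
10  Summer          39        12     Econ        51
11  Summer          11        11       CS        22
12  Summer         252         2      Bio       254
13  Spring         264        11  Physics       275
take first 11 rows:
      term  grade_rank  absences    major  combined
0   Spring         199         8      Bio       207
1   Spring         289         8       EE       297
2   Spring         141        11     Econ       152
3   Summer         247        11  Physics       258
4   Summer         137         0     Econ       137
5     Fall          18         2      Bio        20
6   Spring         240         7  Physics       247
7   Spring          33         9     Math        42
8     Fall         105         6       EE       111
9     Fall          33         8     Econ        41
10  Summer          39        12     Econ        51
take 5 rows with smallest combined:
      term  grade_rank  absences major  combined
5     Fall          18         2   Bio        20
9     Fall          33         8  Econ        41
7   Spring          33         9  Math        42
10  Summer          39        12  Econ        51
8     Fall         105         6    EE       111
add column total = t['grade_rank'] + t['absences']:
      term  grade_rank  absences major  combined  total
5     Fall          18         2   Bio        20     20
9     Fall          33         8  Econ        41     41
7   Spring          33         9  Math        42     42
10  Summer          39        12  Econ        51     51
8     Fall         105         6    EE       111    111
max of column 'total' → 111

111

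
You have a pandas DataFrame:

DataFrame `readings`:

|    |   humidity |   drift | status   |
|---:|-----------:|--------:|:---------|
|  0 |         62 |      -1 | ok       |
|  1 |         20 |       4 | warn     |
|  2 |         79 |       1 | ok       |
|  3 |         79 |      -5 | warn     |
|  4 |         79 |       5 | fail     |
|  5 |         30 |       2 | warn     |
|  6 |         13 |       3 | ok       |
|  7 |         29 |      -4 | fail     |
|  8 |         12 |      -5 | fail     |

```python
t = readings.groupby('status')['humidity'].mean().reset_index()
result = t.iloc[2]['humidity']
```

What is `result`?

group by status, mean of humidity:
status
fail    40.000000
ok      51.333333
warn    43.000000
Name: humidity, dtype: float64
reset_index():
  status   humidity
0   fail  40.000000
1     ok  51.333333
2   warn  43.000000
Hence 43.0.

43.0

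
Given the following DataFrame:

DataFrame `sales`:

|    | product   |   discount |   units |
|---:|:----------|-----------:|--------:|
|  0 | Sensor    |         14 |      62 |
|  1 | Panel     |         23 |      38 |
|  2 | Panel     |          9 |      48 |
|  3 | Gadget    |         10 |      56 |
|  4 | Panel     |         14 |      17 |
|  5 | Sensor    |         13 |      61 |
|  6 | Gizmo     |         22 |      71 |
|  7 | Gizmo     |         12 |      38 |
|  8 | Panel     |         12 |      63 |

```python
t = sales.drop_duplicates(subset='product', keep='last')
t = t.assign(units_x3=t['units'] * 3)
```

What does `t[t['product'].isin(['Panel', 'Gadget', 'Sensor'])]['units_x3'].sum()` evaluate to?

540

drop duplicate product (keep=last):
  product  discount  units
3  Gadget        10     56
5  Sensor        13     61
7   Gizmo        12     38
8   Panel        12     63
add column units_x3 = t['units'] * 3:
  product  discount  units  units_x3
3  Gadget        10     56       168
5  Sensor        13     61       183
7   Gizmo        12     38       114
8   Panel        12     63       189
filter rows where product in ['Panel', 'Gadget', 'Sensor']:
  product  discount  units  units_x3
3  Gadget        10     56       168
5  Sensor        13     61       183
8   Panel        12     63       189
sum of column 'units_x3' → 540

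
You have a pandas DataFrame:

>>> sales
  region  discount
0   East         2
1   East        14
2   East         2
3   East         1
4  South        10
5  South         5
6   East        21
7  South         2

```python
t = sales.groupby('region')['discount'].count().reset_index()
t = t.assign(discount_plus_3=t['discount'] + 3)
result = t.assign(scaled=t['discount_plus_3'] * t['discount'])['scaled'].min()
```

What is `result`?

group by region, count of discount:
region
East     5
South    3
Name: discount, dtype: int64
reset_index():
  region  discount
0   East         5
1  South         3
add column discount_plus_3 = t['discount'] + 3:
  region  discount  discount_plus_3
0   East         5                8
1  South         3                6
add column scaled = t['discount_plus_3'] * t['discount']:
  region  discount  discount_plus_3  scaled
0   East         5                8      40
1  South         3                6      18

18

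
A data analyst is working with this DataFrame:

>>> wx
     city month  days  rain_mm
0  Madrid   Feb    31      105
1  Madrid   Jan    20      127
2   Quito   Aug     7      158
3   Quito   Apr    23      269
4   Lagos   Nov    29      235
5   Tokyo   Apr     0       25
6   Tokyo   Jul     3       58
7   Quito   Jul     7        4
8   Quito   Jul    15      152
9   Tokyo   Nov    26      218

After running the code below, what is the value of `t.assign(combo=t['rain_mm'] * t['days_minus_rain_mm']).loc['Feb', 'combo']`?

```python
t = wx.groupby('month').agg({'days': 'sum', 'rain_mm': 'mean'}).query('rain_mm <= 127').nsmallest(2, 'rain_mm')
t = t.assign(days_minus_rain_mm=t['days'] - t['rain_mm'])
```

-7770.0

group by month: sum(days), mean(rain_mm):
       days     rain_mm
month                  
Apr      23  147.000000
Aug       7  158.000000
Feb      31  105.000000
Jan      20  127.000000
Jul      25   71.333333
Nov      55  226.500000
filter rows where rain_mm <= 127:
       days     rain_mm
month                  
Feb      31  105.000000
Jan      20  127.000000
Jul      25   71.333333
take 2 rows with smallest rain_mm:
       days     rain_mm
month                  
Jul      25   71.333333
Feb      31  105.000000
add column days_minus_rain_mm = t['days'] - t['rain_mm']:
       days     rain_mm  days_minus_rain_mm
month                                      
Jul      25   71.333333          -46.333333
Feb      31  105.000000          -74.000000
add column combo = t['rain_mm'] * t['days_minus_rain_mm']:
       days     rain_mm  days_minus_rain_mm        combo
month                                                   
Jul      25   71.333333          -46.333333 -3305.111111
Feb      31  105.000000          -74.000000 -7770.000000
value at row 'Feb', column 'combo' → -7770.0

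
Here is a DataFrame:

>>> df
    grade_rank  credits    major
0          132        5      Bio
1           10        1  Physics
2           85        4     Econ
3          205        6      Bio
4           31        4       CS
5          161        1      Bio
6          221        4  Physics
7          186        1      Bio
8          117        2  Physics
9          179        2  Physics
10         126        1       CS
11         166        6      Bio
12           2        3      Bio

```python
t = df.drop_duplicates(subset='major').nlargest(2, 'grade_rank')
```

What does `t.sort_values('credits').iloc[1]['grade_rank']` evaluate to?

132

drop duplicate major (keep=first):
   grade_rank  credits    major
0         132        5      Bio
1          10        1  Physics
2          85        4     Econ
4          31        4       CS
take 2 rows with largest grade_rank:
   grade_rank  credits major
0         132        5   Bio
2          85        4  Econ
sort by credits:
   grade_rank  credits major
2          85        4  Econ
0         132        5   Bio
The value at position 1, column 'grade_rank' is 132.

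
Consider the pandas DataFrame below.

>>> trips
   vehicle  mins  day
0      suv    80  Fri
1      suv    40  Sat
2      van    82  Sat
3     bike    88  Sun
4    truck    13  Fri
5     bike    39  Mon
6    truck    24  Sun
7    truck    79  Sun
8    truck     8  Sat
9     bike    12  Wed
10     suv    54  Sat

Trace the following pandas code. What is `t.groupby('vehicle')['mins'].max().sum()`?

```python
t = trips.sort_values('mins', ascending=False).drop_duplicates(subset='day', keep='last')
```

sort by mins descending:
   vehicle  mins  day
3     bike    88  Sun
2      van    82  Sat
0      suv    80  Fri
7    truck    79  Sun
10     suv    54  Sat
1      suv    40  Sat
5     bike    39  Mon
6    truck    24  Sun
4    truck    13  Fri
9     bike    12  Wed
8    truck     8  Sat
drop duplicate day (keep=last):
  vehicle  mins  day
5    bike    39  Mon
6   truck    24  Sun
4   truck    13  Fri
9    bike    12  Wed
8   truck     8  Sat
group by vehicle, max of mins:
vehicle
bike     39
truck    24
Name: mins, dtype: int64
The sum of the resulting series is 63.

63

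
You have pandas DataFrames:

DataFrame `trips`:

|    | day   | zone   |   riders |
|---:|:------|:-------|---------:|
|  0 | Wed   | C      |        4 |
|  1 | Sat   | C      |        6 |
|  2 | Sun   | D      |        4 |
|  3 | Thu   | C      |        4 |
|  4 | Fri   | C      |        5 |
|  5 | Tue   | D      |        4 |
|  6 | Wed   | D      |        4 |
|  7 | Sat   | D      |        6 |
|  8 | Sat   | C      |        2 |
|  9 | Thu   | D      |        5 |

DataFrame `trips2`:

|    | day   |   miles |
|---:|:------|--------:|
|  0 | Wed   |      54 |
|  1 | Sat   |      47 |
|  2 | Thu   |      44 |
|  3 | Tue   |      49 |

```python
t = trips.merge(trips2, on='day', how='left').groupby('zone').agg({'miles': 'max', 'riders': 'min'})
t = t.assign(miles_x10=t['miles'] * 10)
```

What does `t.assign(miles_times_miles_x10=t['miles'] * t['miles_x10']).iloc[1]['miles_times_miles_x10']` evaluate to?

merge on 'day' (how='left') → 10 rows:
   day zone  riders  miles
0  Wed    C       4   54.0
1  Sat    C       6   47.0
2  Sun    D       4    NaN
3  Thu    C       4   44.0
4  Fri    C       5    NaN
5  Tue    D       4   49.0
6  Wed    D       4   54.0
7  Sat    D       6   47.0
8  Sat    C       2   47.0
9  Thu    D       5   44.0
group by zone: max(miles), min(riders):
      miles  riders
zone               
C      54.0       2
D      54.0       4
add column miles_x10 = t['miles'] * 10:
      miles  riders  miles_x10
zone                          
C      54.0       2      540.0
D      54.0       4      540.0
add column miles_times_miles_x10 = t['miles'] * t['miles_x10']:
      miles  riders  miles_x10  miles_times_miles_x10
zone                                                 
C      54.0       2      540.0                29160.0
D      54.0       4      540.0                29160.0
value at position 1, column 'miles_times_miles_x10' → 29160.0

29160.0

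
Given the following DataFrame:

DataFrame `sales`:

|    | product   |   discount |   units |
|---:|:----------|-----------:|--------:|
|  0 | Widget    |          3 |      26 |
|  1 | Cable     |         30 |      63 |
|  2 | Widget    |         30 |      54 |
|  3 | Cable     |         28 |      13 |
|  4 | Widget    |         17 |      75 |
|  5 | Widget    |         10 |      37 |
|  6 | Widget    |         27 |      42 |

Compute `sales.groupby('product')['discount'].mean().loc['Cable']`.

29.0

group by product, mean of discount:
product
Cable     29.0
Widget    17.4
Name: discount, dtype: float64
Taking the value at index 'Cable' gives 29.0.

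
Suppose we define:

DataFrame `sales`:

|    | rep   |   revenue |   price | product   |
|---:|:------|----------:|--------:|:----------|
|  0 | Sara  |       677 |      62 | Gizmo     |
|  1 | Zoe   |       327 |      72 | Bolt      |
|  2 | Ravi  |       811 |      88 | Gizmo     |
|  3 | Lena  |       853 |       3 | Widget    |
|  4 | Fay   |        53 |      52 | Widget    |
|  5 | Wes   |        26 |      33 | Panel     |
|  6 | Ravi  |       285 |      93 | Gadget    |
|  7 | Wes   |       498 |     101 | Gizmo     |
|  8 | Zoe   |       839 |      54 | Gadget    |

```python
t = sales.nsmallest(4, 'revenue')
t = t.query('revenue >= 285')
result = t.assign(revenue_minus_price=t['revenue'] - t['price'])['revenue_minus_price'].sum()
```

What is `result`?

447

take 4 rows with smallest revenue:
    rep  revenue  price product
5   Wes       26     33   Panel
4   Fay       53     52  Widget
6  Ravi      285     93  Gadget
1   Zoe      327     72    Bolt
filter rows where revenue >= 285:
    rep  revenue  price product
6  Ravi      285     93  Gadget
1   Zoe      327     72    Bolt
add column revenue_minus_price = t['revenue'] - t['price']:
    rep  revenue  price product  revenue_minus_price
6  Ravi      285     93  Gadget                  192
1   Zoe      327     72    Bolt                  255
Reading off the sum of column 'revenue_minus_price', we get 447.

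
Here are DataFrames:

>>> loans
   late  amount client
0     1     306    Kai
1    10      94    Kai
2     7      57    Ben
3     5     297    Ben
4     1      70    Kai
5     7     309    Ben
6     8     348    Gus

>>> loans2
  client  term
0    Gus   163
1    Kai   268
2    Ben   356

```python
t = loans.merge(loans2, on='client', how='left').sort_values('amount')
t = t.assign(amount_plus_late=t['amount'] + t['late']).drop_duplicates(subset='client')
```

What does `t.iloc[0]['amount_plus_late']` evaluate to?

merge on 'client' (how='left') → 7 rows:
   late  amount client  term
0     1     306    Kai   268
1    10      94    Kai   268
2     7      57    Ben   356
3     5     297    Ben   356
4     1      70    Kai   268
5     7     309    Ben   356
6     8     348    Gus   163
sort by amount:
   late  amount client  term
2     7      57    Ben   356
4     1      70    Kai   268
1    10      94    Kai   268
3     5     297    Ben   356
0     1     306    Kai   268
5     7     309    Ben   356
6     8     348    Gus   163
add column amount_plus_late = t['amount'] + t['late']:
   late  amount client  term  amount_plus_late
2     7      57    Ben   356                64
4     1      70    Kai   268                71
1    10      94    Kai   268               104
3     5     297    Ben   356               302
0     1     306    Kai   268               307
5     7     309    Ben   356               316
6     8     348    Gus   163               356
drop duplicate client (keep=first):
   late  amount client  term  amount_plus_late
2     7      57    Ben   356                64
4     1      70    Kai   268                71
6     8     348    Gus   163               356
Taking the value at position 0, column 'amount_plus_late' gives 64.

64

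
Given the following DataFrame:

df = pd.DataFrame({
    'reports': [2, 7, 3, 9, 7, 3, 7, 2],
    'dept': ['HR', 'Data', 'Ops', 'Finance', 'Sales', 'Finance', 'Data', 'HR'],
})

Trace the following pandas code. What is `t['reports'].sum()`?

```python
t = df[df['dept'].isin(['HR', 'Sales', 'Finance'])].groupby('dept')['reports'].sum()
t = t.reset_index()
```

23

filter rows where dept in ['HR', 'Sales', 'Finance']:
   reports     dept
0        2       HR
3        9  Finance
4        7    Sales
5        3  Finance
7        2       HR
group by dept, sum of reports:
dept
Finance    12
HR          4
Sales       7
Name: reports, dtype: int64
reset_index():
      dept  reports
0  Finance       12
1       HR        4
2    Sales        7
Then the sum of column 'reports': 23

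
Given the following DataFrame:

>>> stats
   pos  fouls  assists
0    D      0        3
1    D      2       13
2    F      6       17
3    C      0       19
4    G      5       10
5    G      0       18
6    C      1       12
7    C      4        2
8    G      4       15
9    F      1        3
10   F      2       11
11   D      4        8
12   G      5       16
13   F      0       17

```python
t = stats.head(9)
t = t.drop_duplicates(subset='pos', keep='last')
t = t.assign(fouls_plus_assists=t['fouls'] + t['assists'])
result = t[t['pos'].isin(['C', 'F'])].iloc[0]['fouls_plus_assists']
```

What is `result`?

take first 9 rows:
  pos  fouls  assists
0   D      0        3
1   D      2       13
2   F      6       17
3   C      0       19
4   G      5       10
5   G      0       18
6   C      1       12
7   C      4        2
8   G      4       15
drop duplicate pos (keep=last):
  pos  fouls  assists
1   D      2       13
2   F      6       17
7   C      4        2
8   G      4       15
add column fouls_plus_assists = t['fouls'] + t['assists']:
  pos  fouls  assists  fouls_plus_assists
1   D      2       13                  15
2   F      6       17                  23
7   C      4        2                   6
8   G      4       15                  19
filter rows where pos in ['C', 'F']:
  pos  fouls  assists  fouls_plus_assists
2   F      6       17                  23
7   C      4        2                   6
Hence 23.

23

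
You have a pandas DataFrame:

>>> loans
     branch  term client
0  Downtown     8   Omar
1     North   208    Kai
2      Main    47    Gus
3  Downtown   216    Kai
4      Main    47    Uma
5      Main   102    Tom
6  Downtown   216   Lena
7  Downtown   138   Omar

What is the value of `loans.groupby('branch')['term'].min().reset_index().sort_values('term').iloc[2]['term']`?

group by branch, min of term:
branch
Downtown      8
Main         47
North       208
Name: term, dtype: int64
reset_index():
     branch  term
0  Downtown     8
1      Main    47
2     North   208
sort by term:
     branch  term
0  Downtown     8
1      Main    47
2     North   208

208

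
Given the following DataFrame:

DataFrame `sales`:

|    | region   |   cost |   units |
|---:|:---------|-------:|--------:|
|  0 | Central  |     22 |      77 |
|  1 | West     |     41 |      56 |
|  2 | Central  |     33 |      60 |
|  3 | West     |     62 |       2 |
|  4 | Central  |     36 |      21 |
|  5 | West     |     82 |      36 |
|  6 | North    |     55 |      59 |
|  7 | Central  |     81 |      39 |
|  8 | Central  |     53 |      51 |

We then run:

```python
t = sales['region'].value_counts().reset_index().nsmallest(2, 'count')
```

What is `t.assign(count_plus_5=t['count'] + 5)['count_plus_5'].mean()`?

value_counts of region:
region
Central    5
West       3
North      1
Name: count, dtype: int64
reset_index():
    region  count
0  Central      5
1     West      3
2    North      1
take 2 rows with smallest count:
  region  count
2  North      1
1   West      3
add column count_plus_5 = t['count'] + 5:
  region  count  count_plus_5
2  North      1             6
1   West      3             8
Hence 7.0.

7.0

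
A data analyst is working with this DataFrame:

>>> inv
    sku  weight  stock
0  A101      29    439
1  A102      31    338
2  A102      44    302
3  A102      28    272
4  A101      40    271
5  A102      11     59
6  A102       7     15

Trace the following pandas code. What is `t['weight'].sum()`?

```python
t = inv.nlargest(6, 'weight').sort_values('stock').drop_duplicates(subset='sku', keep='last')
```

60

take 6 rows with largest weight:
    sku  weight  stock
2  A102      44    302
4  A101      40    271
1  A102      31    338
0  A101      29    439
3  A102      28    272
5  A102      11     59
sort by stock:
    sku  weight  stock
5  A102      11     59
4  A101      40    271
3  A102      28    272
2  A102      44    302
1  A102      31    338
0  A101      29    439
drop duplicate sku (keep=last):
    sku  weight  stock
1  A102      31    338
0  A101      29    439
Taking the sum of column 'weight' gives 60.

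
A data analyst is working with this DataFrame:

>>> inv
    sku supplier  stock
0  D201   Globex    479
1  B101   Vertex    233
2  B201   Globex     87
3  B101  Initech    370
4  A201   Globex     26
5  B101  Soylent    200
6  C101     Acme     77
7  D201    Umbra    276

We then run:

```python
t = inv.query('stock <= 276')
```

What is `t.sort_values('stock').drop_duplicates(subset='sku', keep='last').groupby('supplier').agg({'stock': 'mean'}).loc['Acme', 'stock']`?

filter rows where stock <= 276:
    sku supplier  stock
1  B101   Vertex    233
2  B201   Globex     87
4  A201   Globex     26
5  B101  Soylent    200
6  C101     Acme     77
7  D201    Umbra    276
sort by stock:
    sku supplier  stock
4  A201   Globex     26
6  C101     Acme     77
2  B201   Globex     87
5  B101  Soylent    200
1  B101   Vertex    233
7  D201    Umbra    276
drop duplicate sku (keep=last):
    sku supplier  stock
4  A201   Globex     26
6  C101     Acme     77
2  B201   Globex     87
1  B101   Vertex    233
7  D201    Umbra    276
group by supplier, mean of stock:
          stock
supplier       
Acme       77.0
Globex     56.5
Umbra     276.0
Vertex    233.0
Taking the value at row 'Acme', column 'stock' gives 77.0.

77.0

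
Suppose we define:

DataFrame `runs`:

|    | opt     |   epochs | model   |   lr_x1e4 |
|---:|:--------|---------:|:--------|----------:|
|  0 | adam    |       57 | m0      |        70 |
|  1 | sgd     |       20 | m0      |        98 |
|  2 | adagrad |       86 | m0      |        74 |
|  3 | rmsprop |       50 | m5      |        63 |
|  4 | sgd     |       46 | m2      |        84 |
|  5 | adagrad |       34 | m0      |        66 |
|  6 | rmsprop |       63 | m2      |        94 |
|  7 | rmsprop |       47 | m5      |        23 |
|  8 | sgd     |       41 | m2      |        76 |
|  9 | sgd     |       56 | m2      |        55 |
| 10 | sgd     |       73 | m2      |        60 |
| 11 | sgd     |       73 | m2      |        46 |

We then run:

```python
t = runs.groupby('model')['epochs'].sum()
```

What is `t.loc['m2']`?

352

group by model, sum of epochs:
model
m0    197
m2    352
m5     97
Name: epochs, dtype: int64
Hence 352.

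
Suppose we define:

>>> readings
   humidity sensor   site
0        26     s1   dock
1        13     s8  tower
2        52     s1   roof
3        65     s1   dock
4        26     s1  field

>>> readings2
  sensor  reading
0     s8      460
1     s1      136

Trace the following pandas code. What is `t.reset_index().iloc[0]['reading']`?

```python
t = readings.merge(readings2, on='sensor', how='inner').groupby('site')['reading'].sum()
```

merge on 'sensor' (how='inner') → 5 rows:
   humidity sensor   site  reading
0        26     s1   dock      136
1        13     s8  tower      460
2        52     s1   roof      136
3        65     s1   dock      136
4        26     s1  field      136
group by site, sum of reading:
site
dock     272
field    136
roof     136
tower    460
Name: reading, dtype: int64
reset_index():
    site  reading
0   dock      272
1  field      136
2   roof      136
3  tower      460

272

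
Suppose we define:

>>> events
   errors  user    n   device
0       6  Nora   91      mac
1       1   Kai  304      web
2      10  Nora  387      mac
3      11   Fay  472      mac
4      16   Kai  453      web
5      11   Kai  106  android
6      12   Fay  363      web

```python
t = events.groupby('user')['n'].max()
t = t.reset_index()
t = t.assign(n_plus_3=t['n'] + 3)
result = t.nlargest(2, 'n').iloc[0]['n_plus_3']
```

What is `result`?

475

group by user, max of n:
user
Fay     472
Kai     453
Nora    387
Name: n, dtype: int64
reset_index():
   user    n
0   Fay  472
1   Kai  453
2  Nora  387
add column n_plus_3 = t['n'] + 3:
   user    n  n_plus_3
0   Fay  472       475
1   Kai  453       456
2  Nora  387       390
take 2 rows with largest n:
  user    n  n_plus_3
0  Fay  472       475
1  Kai  453       456
Finally, value at position 0, column 'n_plus_3' = 475.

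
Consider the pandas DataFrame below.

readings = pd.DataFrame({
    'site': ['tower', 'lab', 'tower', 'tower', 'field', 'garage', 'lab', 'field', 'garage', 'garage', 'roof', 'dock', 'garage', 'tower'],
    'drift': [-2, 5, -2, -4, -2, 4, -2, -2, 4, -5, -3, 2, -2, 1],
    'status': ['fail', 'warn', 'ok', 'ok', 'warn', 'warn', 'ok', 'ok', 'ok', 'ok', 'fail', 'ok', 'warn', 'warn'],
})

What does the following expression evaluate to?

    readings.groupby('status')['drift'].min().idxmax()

warn

group by status, min of drift:
status
fail   -3
ok     -5
warn   -2
Name: drift, dtype: int64
label with the largest value → warn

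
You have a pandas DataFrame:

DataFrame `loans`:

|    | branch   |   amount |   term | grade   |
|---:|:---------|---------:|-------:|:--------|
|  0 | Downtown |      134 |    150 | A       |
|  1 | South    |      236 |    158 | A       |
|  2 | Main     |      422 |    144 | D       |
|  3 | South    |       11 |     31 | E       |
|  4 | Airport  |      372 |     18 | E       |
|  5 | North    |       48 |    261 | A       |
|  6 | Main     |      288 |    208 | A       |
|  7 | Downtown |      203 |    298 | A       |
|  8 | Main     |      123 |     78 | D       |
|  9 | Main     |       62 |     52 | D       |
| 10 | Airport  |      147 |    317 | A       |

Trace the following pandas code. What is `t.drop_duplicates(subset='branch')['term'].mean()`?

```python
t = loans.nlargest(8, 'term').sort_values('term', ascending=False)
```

248.4

take 8 rows with largest term:
      branch  amount  term grade
10   Airport     147   317     A
7   Downtown     203   298     A
5      North      48   261     A
6       Main     288   208     A
1      South     236   158     A
0   Downtown     134   150     A
2       Main     422   144     D
8       Main     123    78     D
sort by term descending:
      branch  amount  term grade
10   Airport     147   317     A
7   Downtown     203   298     A
5      North      48   261     A
6       Main     288   208     A
1      South     236   158     A
0   Downtown     134   150     A
2       Main     422   144     D
8       Main     123    78     D
drop duplicate branch (keep=first):
      branch  amount  term grade
10   Airport     147   317     A
7   Downtown     203   298     A
5      North      48   261     A
6       Main     288   208     A
1      South     236   158     A
Reading off the mean of column 'term', we get 248.4.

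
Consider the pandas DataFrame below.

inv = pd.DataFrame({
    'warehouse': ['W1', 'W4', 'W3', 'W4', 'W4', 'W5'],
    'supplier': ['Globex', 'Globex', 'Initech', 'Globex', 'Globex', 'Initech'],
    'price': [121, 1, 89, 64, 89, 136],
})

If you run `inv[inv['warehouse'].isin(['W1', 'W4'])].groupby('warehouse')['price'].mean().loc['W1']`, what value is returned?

filter rows where warehouse in ['W1', 'W4']:
  warehouse supplier  price
0        W1   Globex    121
1        W4   Globex      1
3        W4   Globex     64
4        W4   Globex     89
group by warehouse, mean of price:
warehouse
W1    121.000000
W4     51.333333
Name: price, dtype: float64

121.0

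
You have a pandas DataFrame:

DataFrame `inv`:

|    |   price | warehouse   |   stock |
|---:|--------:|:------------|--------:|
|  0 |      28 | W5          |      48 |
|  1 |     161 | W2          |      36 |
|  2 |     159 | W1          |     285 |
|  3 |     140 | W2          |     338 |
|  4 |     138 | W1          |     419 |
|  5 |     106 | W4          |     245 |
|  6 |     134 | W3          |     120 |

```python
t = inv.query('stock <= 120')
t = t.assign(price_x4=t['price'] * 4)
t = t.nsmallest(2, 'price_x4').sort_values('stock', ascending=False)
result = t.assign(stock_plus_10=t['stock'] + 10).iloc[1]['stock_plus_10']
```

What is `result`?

58

filter rows where stock <= 120:
   price warehouse  stock
0     28        W5     48
1    161        W2     36
6    134        W3    120
add column price_x4 = t['price'] * 4:
   price warehouse  stock  price_x4
0     28        W5     48       112
1    161        W2     36       644
6    134        W3    120       536
take 2 rows with smallest price_x4:
   price warehouse  stock  price_x4
0     28        W5     48       112
6    134        W3    120       536
sort by stock descending:
   price warehouse  stock  price_x4
6    134        W3    120       536
0     28        W5     48       112
add column stock_plus_10 = t['stock'] + 10:
   price warehouse  stock  price_x4  stock_plus_10
6    134        W3    120       536            130
0     28        W5     48       112             58
The value at position 1, column 'stock_plus_10' is 58.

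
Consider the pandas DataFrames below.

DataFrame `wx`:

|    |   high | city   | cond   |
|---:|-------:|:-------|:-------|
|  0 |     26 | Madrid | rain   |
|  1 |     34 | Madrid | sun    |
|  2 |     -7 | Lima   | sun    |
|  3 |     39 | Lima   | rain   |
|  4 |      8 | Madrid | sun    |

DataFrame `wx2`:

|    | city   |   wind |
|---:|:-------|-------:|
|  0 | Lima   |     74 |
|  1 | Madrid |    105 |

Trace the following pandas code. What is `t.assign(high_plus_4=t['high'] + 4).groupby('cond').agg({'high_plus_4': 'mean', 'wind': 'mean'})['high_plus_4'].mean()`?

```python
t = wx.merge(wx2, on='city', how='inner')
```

26.0833333333

merge on 'city' (how='inner') → 5 rows:
   high    city  cond  wind
0    26  Madrid  rain   105
1    34  Madrid   sun   105
2    -7    Lima   sun    74
3    39    Lima  rain    74
4     8  Madrid   sun   105
add column high_plus_4 = t['high'] + 4:
   high    city  cond  wind  high_plus_4
0    26  Madrid  rain   105           30
1    34  Madrid   sun   105           38
2    -7    Lima   sun    74           -3
3    39    Lima  rain    74           43
4     8  Madrid   sun   105           12
group by cond: mean(high_plus_4), mean(wind):
      high_plus_4       wind
cond                        
rain    36.500000  89.500000
sun     15.666667  94.666667
Reading off the mean of column 'high_plus_4', we get 26.0833333333.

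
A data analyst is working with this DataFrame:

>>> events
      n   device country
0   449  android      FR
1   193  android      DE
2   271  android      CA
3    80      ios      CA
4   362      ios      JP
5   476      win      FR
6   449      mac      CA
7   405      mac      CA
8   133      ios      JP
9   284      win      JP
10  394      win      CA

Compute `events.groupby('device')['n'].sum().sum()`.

group by device, sum of n:
device
android     913
ios         575
mac         854
win        1154
Name: n, dtype: int64
Taking the sum of the resulting series gives 3496.

3496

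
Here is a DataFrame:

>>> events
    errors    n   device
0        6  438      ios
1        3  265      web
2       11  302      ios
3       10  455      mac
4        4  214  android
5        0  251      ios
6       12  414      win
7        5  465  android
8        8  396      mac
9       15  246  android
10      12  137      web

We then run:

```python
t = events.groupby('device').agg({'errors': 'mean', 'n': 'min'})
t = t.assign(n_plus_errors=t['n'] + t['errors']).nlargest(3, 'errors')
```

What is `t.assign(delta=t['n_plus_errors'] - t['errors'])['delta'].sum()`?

1024.0

group by device: mean(errors), min(n):
            errors    n
device                 
android   8.000000  214
ios       5.666667  251
mac       9.000000  396
web       7.500000  137
win      12.000000  414
add column n_plus_errors = t['n'] + t['errors']:
            errors    n  n_plus_errors
device                                
android   8.000000  214     222.000000
ios       5.666667  251     256.666667
mac       9.000000  396     405.000000
web       7.500000  137     144.500000
win      12.000000  414     426.000000
take 3 rows with largest errors:
         errors    n  n_plus_errors
device                             
win        12.0  414          426.0
mac         9.0  396          405.0
android     8.0  214          222.0
add column delta = t['n_plus_errors'] - t['errors']:
         errors    n  n_plus_errors  delta
device                                    
win        12.0  414          426.0  414.0
mac         9.0  396          405.0  396.0
android     8.0  214          222.0  214.0
Reading off the sum of column 'delta', we get 1024.0.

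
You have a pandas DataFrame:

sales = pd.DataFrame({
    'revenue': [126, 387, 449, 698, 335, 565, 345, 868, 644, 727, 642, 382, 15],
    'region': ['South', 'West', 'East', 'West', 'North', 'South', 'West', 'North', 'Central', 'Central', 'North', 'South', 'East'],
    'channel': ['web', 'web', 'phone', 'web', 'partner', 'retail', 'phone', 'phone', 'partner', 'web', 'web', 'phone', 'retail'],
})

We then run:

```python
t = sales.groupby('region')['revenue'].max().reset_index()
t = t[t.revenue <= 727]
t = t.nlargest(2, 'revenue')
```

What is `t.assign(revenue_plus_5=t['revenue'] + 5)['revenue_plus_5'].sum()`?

group by region, max of revenue:
region
Central    727
East       449
North      868
South      565
West       698
Name: revenue, dtype: int64
reset_index():
    region  revenue
0  Central      727
1     East      449
2    North      868
3    South      565
4     West      698
filter rows where revenue <= 727:
    region  revenue
0  Central      727
1     East      449
3    South      565
4     West      698
take 2 rows with largest revenue:
    region  revenue
0  Central      727
4     West      698
add column revenue_plus_5 = t['revenue'] + 5:
    region  revenue  revenue_plus_5
0  Central      727             732
4     West      698             703

1435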